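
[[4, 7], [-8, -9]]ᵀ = [[4, -8], [7, -9]]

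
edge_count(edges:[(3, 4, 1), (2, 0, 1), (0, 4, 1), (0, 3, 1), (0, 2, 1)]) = 5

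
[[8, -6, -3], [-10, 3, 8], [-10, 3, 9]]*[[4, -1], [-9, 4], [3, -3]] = C[0][0] = (8)*(4) + (-6)*(-9) + (-3)*(3) = 77
C[0][1] = (8)*(-1) + (-6)*(4) + (-3)*(-3) = -23
C[1][0] = (-10)*(4) + (3)*(-9) + (8)*(3) = -43
C[1][1] = (-10)*(-1) + (3)*(4) + (8)*(-3) = -2
C[2][0] = (-10)*(4) + (3)*(-9) + (9)*(3) = -40
C[2][1] = (-10)*(-1) + (3)*(4) + (9)*(-3) = -5
= [[77, -23], [-43, -2], [-40, -5]]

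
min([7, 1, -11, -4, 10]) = -11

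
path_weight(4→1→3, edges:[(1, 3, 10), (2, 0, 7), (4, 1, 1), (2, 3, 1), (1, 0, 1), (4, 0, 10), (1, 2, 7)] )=w(4→1)=1 + w(1→3)=10
= 11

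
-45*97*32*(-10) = 1396800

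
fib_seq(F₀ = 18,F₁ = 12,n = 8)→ F_2 = F_1 + F_0 = 30
F_3 = F_2 + F_1 = 42
F_4 = F_3 + F_2 = 72
...
= [18, 12, 30, 42, 72, 114, 186, 300]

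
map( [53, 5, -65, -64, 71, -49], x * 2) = 53*2=106, 5*2=10, -65*2=-130, -64*2=-128, 71*2=142, -49*2=-98
= [106, 10, -130, -128, 142, -98]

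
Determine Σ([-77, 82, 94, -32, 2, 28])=(-77) + 82 + 94 + (-32) + 2 + 28
= 97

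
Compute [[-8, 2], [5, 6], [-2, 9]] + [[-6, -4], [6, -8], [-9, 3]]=[[-14, -2], [11, -2], [-11, 12]]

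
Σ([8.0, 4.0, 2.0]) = 8.0 + 4.0 + 2.0
= 14.0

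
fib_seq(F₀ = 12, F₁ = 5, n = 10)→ [12, 5, 17, 22, 39, 61, 100, 161, 261, 422]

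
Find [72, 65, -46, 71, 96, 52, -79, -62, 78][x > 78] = keep x where x > 78: 72✗, 65✗, -46✗, 71✗, 96✓, 52✗, -79✗, -62✗, 78✗
= [96]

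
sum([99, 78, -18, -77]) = 82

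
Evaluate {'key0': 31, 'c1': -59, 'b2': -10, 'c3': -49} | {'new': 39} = {'key0': 31, 'c1': -59, 'b2': -10, 'c3': -49, 'new': 39}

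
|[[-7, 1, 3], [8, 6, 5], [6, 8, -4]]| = 594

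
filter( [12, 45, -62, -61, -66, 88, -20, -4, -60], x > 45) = keep x where x > 45: 12✗, 45✗, -62✗, -61✗, -66✗, 88✓, -20✗, -4✗, -60✗
= [88]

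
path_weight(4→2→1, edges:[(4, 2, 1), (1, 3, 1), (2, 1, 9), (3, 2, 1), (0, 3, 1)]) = 10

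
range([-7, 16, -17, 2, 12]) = 33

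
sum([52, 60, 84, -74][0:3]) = slice → [52, 60, 84]
52 + 60 + 84
= 196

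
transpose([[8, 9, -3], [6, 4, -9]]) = [[8, 6], [9, 4], [-3, -9]]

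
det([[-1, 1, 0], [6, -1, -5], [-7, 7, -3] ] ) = 15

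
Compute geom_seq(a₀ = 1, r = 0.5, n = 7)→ [1.0, 0.5, 0.25, 0.125, 0.0625, 0.03125, 0.015625]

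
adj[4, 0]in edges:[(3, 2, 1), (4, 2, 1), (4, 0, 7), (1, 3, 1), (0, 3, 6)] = 7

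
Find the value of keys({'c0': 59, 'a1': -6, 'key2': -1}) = ['c0', 'a1', 'key2']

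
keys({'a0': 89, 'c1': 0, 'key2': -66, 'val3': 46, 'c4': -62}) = ['a0', 'c1', 'key2', 'val3', 'c4']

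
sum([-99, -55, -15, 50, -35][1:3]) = slice → [-55, -15]
(-55) + (-15)
= -70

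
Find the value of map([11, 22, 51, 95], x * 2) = 11*2=22, 22*2=44, 51*2=102, 95*2=190
= [22, 44, 102, 190]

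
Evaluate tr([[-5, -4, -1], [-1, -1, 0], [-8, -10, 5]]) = diagonal: (-5) + (-1) + 5
= -1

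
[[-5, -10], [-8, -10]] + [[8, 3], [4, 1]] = [[3, -7], [-4, -9]]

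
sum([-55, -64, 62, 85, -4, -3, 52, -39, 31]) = (-55) + (-64) + 62 + 85 + (-4) + (-3) + 52 + (-39) + 31
= 65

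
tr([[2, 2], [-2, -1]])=1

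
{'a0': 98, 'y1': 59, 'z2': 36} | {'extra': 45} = {'a0': 98, 'y1': 59, 'z2': 36, 'extra': 45}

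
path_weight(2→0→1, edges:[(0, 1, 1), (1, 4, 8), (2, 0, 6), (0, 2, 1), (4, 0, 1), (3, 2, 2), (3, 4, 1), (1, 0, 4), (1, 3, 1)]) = w(2→0)=6 + w(0→1)=1
= 7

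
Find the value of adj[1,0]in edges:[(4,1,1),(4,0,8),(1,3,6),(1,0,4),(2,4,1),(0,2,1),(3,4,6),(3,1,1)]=4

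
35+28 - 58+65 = 70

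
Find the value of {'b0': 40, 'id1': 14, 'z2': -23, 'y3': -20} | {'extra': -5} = {'b0': 40, 'id1': 14, 'z2': -23, 'y3': -20, 'extra': -5}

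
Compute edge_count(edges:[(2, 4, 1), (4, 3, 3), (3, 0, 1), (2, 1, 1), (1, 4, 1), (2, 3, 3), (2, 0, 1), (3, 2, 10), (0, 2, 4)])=9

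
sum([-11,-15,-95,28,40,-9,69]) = 7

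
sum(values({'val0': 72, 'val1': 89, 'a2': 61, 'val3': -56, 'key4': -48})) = 118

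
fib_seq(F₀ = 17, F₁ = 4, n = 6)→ [17, 4, 21, 25, 46, 71]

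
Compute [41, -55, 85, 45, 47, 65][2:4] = [85, 45]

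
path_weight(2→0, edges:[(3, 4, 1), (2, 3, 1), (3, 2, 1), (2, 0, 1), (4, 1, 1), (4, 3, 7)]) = w(2→0)=1
= 1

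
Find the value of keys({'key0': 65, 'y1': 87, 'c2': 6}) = ['key0', 'y1', 'c2']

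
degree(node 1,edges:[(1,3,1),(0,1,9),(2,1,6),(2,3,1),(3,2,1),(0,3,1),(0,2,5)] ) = incident: (1,3), (0,1), (2,1)
= 3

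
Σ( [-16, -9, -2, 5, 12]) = -10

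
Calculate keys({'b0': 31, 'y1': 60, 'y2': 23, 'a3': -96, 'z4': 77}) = ['b0', 'y1', 'y2', 'a3', 'z4']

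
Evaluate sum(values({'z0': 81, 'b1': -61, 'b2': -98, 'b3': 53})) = -25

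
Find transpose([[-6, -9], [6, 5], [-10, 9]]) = [[-6, 6, -10], [-9, 5, 9]]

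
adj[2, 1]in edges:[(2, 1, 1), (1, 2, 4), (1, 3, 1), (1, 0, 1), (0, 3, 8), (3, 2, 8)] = 1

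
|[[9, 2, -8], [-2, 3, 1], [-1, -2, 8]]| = (1)*(9)*det([[3, 1], [-2, 8]]) + (-1)*(2)*det([[-2, 1], [-1, 8]]) + (1)*(-8)*det([[-2, 3], [-1, -2]])
= 234 + 30 + -56
= 208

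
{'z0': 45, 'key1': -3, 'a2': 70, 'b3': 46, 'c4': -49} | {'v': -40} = {'z0': 45, 'key1': -3, 'a2': 70, 'b3': 46, 'c4': -49, 'v': -40}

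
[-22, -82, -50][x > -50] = [-22]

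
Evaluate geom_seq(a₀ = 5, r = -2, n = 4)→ a_0 = 5*(-2)^0 = 5
a_1 = 5*(-2)^1 = -10
a_2 = 5*(-2)^2 = 20
...
= [5, -10, 20, -40]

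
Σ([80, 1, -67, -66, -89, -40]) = 80 + 1 + (-67) + (-66) + (-89) + (-40)
= -181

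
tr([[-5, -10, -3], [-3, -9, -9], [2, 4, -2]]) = -16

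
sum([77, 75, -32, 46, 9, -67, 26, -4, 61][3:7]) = slice → [46, 9, -67, 26]
46 + 9 + (-67) + 26
= 14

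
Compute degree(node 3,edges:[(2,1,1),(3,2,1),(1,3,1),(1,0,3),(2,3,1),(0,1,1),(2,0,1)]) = 3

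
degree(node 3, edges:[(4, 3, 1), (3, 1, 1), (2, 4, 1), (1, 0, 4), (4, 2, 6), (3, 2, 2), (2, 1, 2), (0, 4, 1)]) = incident: (4,3), (3,1), (3,2)
= 3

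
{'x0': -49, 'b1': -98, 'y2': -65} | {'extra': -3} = {'x0': -49, 'b1': -98, 'y2': -65, 'extra': -3}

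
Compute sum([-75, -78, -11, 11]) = (-75) + (-78) + (-11) + 11
= -153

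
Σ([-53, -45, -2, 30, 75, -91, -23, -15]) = -124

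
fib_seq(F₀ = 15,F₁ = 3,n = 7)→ [15, 3, 18, 21, 39, 60, 99]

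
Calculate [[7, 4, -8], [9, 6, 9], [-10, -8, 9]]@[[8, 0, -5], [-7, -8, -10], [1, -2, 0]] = [[20, -16, -75], [39, -66, -105], [-15, 46, 130]]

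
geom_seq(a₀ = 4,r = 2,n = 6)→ a_0 = 4*2^0 = 4
a_1 = 4*2^1 = 8
a_2 = 4*2^2 = 16
...
= [4, 8, 16, 32, 64, 128]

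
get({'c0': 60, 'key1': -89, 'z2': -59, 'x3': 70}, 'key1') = -89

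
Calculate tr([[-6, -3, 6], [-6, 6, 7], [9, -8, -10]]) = -10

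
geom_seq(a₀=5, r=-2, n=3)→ [5, -10, 20]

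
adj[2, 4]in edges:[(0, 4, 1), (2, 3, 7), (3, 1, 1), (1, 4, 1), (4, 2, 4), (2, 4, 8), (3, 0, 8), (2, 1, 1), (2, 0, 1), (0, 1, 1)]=8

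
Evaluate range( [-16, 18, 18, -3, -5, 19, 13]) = 35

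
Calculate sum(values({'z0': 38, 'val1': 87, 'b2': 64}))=38 + 87 + 64
= 189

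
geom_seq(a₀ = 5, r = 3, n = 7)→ [5, 15, 45, 135, 405, 1215, 3645]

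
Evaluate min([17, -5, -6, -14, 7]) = -14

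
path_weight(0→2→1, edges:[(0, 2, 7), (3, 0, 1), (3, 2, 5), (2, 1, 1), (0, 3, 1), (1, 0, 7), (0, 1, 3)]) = w(0→2)=7 + w(2→1)=1
= 8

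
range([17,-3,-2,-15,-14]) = 32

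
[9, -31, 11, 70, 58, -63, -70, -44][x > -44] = [9, -31, 11, 70, 58]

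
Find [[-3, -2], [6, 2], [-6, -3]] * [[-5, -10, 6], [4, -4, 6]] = C[0][0] = (-3)*(-5) + (-2)*(4) = 7
C[0][1] = (-3)*(-10) + (-2)*(-4) = 38
C[0][2] = (-3)*(6) + (-2)*(6) = -30
C[1][0] = (6)*(-5) + (2)*(4) = -22
C[1][1] = (6)*(-10) + (2)*(-4) = -68
C[1][2] = (6)*(6) + (2)*(6) = 48
... (3 more cells)
= [[7, 38, -30], [-22, -68, 48], [18, 72, -54]]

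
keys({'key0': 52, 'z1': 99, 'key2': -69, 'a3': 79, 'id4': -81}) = ['key0', 'z1', 'key2', 'a3', 'id4']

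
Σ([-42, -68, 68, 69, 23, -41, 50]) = 59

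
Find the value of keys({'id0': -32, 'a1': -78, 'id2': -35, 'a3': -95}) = ['id0', 'a1', 'id2', 'a3']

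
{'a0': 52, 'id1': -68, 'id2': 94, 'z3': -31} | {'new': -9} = {'a0': 52, 'id1': -68, 'id2': 94, 'z3': -31, 'new': -9}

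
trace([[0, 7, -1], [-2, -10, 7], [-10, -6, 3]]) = -7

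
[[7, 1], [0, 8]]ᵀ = [[7, 0], [1, 8]]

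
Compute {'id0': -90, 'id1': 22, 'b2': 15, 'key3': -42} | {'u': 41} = {'id0': -90, 'id1': 22, 'b2': 15, 'key3': -42, 'u': 41}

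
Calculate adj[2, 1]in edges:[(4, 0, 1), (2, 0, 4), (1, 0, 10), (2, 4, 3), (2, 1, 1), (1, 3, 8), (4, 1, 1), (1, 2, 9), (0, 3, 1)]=1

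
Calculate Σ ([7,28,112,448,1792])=2387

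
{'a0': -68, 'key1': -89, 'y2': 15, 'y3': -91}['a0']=-68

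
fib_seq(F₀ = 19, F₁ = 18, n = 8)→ F_2 = F_1 + F_0 = 37
F_3 = F_2 + F_1 = 55
F_4 = F_3 + F_2 = 92
...
= [19, 18, 37, 55, 92, 147, 239, 386]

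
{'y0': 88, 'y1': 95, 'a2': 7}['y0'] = 88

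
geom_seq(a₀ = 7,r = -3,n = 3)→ [7, -21, 63]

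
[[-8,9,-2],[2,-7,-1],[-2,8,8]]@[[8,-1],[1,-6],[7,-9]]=[[-69, -28], [2, 49], [48, -118]]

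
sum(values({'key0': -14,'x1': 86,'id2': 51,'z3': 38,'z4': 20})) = (-14) + 86 + 51 + 38 + 20
= 181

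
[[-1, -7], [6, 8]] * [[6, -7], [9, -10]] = C[0][0] = (-1)*(6) + (-7)*(9) = -69
C[0][1] = (-1)*(-7) + (-7)*(-10) = 77
C[1][0] = (6)*(6) + (8)*(9) = 108
C[1][1] = (6)*(-7) + (8)*(-10) = -122
= [[-69, 77], [108, -122]]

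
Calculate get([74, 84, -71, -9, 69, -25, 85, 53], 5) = -25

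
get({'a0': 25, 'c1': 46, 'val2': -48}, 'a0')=25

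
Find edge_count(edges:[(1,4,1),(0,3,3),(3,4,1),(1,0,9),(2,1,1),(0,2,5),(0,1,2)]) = 7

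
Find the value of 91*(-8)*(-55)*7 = 280280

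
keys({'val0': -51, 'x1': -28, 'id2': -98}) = ['val0', 'x1', 'id2']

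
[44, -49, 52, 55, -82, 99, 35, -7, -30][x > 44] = [52, 55, 99]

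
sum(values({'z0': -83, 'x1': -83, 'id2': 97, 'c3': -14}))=-83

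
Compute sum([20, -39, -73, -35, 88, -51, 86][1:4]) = slice → [-39, -73, -35]
(-39) + (-73) + (-35)
= -147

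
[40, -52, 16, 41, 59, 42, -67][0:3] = [40, -52, 16]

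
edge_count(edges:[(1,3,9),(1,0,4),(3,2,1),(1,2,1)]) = 4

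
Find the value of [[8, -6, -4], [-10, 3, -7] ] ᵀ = [[8, -10], [-6, 3], [-4, -7]]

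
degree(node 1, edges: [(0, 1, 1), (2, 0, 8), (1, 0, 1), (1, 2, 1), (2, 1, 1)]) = 4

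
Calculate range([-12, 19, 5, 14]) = 31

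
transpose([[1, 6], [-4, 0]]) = [[1, -4], [6, 0]]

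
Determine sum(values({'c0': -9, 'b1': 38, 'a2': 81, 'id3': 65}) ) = (-9) + 38 + 81 + 65
= 175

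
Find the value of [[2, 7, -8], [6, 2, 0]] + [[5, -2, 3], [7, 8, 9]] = [[7, 5, -5], [13, 10, 9]]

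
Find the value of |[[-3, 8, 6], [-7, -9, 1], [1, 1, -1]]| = -60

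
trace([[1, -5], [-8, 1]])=2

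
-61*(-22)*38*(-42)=-2141832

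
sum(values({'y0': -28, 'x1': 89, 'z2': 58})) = (-28) + 89 + 58
= 119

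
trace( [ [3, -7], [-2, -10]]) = diagonal: 3 + (-10)
= -7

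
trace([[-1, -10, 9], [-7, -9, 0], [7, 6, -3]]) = -13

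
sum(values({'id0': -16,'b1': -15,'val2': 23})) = -8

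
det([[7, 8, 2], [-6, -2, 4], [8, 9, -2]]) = (1)*(7)*det([[-2, 4], [9, -2]]) + (-1)*(8)*det([[-6, 4], [8, -2]]) + (1)*(2)*det([[-6, -2], [8, 9]])
= -224 + 160 + -76
= -140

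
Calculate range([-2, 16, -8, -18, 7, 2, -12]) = 34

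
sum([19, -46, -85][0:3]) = -112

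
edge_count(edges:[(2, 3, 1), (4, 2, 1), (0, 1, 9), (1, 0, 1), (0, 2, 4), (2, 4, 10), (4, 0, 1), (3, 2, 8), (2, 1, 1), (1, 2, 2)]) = 10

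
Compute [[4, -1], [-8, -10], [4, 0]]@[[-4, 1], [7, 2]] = C[0][0] = (4)*(-4) + (-1)*(7) = -23
C[0][1] = (4)*(1) + (-1)*(2) = 2
C[1][0] = (-8)*(-4) + (-10)*(7) = -38
C[1][1] = (-8)*(1) + (-10)*(2) = -28
C[2][0] = (4)*(-4) + (0)*(7) = -16
C[2][1] = (4)*(1) + (0)*(2) = 4
= [[-23, 2], [-38, -28], [-16, 4]]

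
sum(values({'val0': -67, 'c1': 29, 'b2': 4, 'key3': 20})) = -14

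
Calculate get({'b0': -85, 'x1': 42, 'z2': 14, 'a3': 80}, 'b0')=-85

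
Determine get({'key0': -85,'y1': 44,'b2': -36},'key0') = -85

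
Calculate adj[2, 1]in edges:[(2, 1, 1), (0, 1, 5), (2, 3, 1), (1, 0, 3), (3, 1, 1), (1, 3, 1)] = 1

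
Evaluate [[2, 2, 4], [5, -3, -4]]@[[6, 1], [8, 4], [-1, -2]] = C[0][0] = (2)*(6) + (2)*(8) + (4)*(-1) = 24
C[0][1] = (2)*(1) + (2)*(4) + (4)*(-2) = 2
C[1][0] = (5)*(6) + (-3)*(8) + (-4)*(-1) = 10
C[1][1] = (5)*(1) + (-3)*(4) + (-4)*(-2) = 1
= [[24, 2], [10, 1]]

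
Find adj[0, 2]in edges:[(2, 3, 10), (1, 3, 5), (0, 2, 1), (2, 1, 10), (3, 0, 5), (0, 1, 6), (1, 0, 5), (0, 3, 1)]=1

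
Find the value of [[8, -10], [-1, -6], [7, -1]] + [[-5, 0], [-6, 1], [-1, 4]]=[[3, -10], [-7, -5], [6, 3]]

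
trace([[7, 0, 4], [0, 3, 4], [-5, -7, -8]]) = diagonal: 7 + 3 + (-8)
= 2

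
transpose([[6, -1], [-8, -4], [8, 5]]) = [[6, -8, 8], [-1, -4, 5]]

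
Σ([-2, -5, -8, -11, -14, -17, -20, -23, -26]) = (-2) + (-5) + (-8) + (-11) + (-14) + (-17) + (-20) + (-23) + (-26)
= -126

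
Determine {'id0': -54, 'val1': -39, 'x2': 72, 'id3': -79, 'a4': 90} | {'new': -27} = {'id0': -54, 'val1': -39, 'x2': 72, 'id3': -79, 'a4': 90, 'new': -27}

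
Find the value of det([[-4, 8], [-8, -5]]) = 84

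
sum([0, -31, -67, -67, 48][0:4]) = slice → [0, -31, -67, -67]
0 + (-31) + (-67) + (-67)
= -165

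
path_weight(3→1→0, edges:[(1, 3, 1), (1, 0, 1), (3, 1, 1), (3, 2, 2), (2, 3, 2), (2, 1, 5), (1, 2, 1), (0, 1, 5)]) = 2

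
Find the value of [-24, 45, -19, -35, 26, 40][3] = -35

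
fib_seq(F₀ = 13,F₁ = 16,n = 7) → F_2 = F_1 + F_0 = 29
F_3 = F_2 + F_1 = 45
F_4 = F_3 + F_2 = 74
...
= [13, 16, 29, 45, 74, 119, 193]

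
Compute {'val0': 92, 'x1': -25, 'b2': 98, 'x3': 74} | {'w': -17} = {'val0': 92, 'x1': -25, 'b2': 98, 'x3': 74, 'w': -17}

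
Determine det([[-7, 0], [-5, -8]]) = 56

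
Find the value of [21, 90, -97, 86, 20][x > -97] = [21, 90, 86, 20]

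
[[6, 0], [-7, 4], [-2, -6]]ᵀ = [[6, -7, -2], [0, 4, -6]]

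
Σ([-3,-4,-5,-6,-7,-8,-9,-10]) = (-3) + (-4) + (-5) + (-6) + (-7) + (-8) + (-9) + (-10)
= -52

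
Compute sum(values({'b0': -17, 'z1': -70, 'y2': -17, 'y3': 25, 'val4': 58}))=-21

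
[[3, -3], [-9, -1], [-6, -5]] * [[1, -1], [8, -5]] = [[-21, 12], [-17, 14], [-46, 31]]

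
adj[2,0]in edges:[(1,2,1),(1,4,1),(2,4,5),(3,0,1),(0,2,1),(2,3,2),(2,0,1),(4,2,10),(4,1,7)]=1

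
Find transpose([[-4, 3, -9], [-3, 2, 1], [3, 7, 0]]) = [[-4, -3, 3], [3, 2, 7], [-9, 1, 0]]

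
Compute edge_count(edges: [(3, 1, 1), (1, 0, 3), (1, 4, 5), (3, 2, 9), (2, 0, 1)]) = 5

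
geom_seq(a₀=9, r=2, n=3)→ [9, 18, 36]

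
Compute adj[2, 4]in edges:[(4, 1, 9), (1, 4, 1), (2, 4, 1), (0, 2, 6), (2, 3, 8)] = 1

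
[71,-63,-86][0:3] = [71, -63, -86]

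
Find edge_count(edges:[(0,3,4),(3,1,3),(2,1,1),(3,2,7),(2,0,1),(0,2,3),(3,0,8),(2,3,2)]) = 8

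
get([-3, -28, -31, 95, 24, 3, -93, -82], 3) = 95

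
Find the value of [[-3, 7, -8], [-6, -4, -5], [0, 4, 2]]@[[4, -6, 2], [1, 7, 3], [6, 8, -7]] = C[0][0] = (-3)*(4) + (7)*(1) + (-8)*(6) = -53
C[0][1] = (-3)*(-6) + (7)*(7) + (-8)*(8) = 3
C[0][2] = (-3)*(2) + (7)*(3) + (-8)*(-7) = 71
C[1][0] = (-6)*(4) + (-4)*(1) + (-5)*(6) = -58
C[1][1] = (-6)*(-6) + (-4)*(7) + (-5)*(8) = -32
C[1][2] = (-6)*(2) + (-4)*(3) + (-5)*(-7) = 11
... (3 more cells)
= [[-53, 3, 71], [-58, -32, 11], [16, 44, -2]]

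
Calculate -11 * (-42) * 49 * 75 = 1697850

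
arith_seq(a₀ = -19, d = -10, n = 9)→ [-19, -29, -39, -49, -59, -69, -79, -89, -99]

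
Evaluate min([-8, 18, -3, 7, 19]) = -8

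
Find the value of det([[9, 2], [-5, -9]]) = -71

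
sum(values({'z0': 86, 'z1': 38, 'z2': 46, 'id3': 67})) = 86 + 38 + 46 + 67
= 237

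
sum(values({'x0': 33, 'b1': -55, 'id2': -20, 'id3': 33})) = -9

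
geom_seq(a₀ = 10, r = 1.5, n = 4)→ a_0 = 10*1.5^0 = 10.0
a_1 = 10*1.5^1 = 15.0
a_2 = 10*1.5^2 = 22.5
...
= [10.0, 15.0, 22.5, 33.75]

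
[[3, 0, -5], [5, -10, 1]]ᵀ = [[3, 5], [0, -10], [-5, 1]]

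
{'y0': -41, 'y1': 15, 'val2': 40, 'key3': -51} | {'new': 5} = {'y0': -41, 'y1': 15, 'val2': 40, 'key3': -51, 'new': 5}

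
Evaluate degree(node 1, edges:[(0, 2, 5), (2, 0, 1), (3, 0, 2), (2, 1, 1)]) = incident: (2,1)
= 1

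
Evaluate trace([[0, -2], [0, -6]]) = -6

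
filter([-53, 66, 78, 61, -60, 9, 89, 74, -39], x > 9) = keep x where x > 9: -53✗, 66✓, 78✓, 61✓, -60✗, 9✗, 89✓, 74✓, -39✗
= [66, 78, 61, 89, 74]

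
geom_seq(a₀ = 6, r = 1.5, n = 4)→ [6.0, 9.0, 13.5, 20.25]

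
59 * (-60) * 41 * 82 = -11901480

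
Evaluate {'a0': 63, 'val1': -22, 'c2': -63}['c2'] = -63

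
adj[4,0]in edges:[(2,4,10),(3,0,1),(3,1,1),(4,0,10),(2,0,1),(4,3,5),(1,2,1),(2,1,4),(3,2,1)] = 10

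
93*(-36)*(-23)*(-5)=-385020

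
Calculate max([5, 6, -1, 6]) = 6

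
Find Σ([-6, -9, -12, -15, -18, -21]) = (-6) + (-9) + (-12) + (-15) + (-18) + (-21)
= -81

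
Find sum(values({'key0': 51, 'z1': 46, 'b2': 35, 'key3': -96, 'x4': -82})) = -46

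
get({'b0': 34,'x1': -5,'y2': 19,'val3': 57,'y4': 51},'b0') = 34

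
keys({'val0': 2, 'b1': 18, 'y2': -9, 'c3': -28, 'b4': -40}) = ['val0', 'b1', 'y2', 'c3', 'b4']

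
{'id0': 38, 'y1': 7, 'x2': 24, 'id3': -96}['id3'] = -96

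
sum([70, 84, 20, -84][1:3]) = 104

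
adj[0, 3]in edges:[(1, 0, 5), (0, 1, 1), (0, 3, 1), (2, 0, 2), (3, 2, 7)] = 1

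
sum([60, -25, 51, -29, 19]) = 76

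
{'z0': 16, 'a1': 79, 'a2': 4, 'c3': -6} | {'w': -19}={'z0': 16, 'a1': 79, 'a2': 4, 'c3': -6, 'w': -19}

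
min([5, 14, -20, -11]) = -20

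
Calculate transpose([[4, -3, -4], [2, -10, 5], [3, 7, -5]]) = [[4, 2, 3], [-3, -10, 7], [-4, 5, -5]]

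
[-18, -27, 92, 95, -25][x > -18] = [92, 95]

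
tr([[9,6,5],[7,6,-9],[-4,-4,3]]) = 18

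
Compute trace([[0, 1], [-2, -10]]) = -10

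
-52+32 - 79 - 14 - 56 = -169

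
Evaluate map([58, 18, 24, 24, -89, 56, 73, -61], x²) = [3364, 324, 576, 576, 7921, 3136, 5329, 3721]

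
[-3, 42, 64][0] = -3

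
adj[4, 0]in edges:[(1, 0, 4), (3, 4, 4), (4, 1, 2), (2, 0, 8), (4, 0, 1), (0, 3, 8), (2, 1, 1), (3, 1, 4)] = 1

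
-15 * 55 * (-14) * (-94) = -1085700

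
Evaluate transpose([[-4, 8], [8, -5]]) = [[-4, 8], [8, -5]]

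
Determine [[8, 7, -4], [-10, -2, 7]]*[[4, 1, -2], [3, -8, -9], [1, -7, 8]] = C[0][0] = (8)*(4) + (7)*(3) + (-4)*(1) = 49
C[0][1] = (8)*(1) + (7)*(-8) + (-4)*(-7) = -20
C[0][2] = (8)*(-2) + (7)*(-9) + (-4)*(8) = -111
C[1][0] = (-10)*(4) + (-2)*(3) + (7)*(1) = -39
C[1][1] = (-10)*(1) + (-2)*(-8) + (7)*(-7) = -43
C[1][2] = (-10)*(-2) + (-2)*(-9) + (7)*(8) = 94
= [[49, -20, -111], [-39, -43, 94]]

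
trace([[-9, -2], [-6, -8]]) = -17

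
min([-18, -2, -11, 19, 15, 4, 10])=-18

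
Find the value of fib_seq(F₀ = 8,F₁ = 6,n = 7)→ [8, 6, 14, 20, 34, 54, 88]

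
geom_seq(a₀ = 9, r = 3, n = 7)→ a_0 = 9*3^0 = 9
a_1 = 9*3^1 = 27
a_2 = 9*3^2 = 81
...
= [9, 27, 81, 243, 729, 2187, 6561]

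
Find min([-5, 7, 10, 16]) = -5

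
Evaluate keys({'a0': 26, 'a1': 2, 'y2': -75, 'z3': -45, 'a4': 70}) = ['a0', 'a1', 'y2', 'z3', 'a4']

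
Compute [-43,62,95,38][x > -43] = keep x where x > -43: -43✗, 62✓, 95✓, 38✓
= [62, 95, 38]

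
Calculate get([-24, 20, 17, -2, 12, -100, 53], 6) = 53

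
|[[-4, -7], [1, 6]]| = -17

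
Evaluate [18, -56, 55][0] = 18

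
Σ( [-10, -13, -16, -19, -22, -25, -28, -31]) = -164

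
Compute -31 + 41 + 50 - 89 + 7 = -22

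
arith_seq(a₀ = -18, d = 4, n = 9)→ [-18, -14, -10, -6, -2, 2, 6, 10, 14]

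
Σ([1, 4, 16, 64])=1 + 4 + 16 + 64
= 85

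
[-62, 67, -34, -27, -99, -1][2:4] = [-34, -27]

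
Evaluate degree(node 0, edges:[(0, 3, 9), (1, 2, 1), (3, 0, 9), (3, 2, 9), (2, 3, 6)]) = incident: (0,3), (3,0)
= 2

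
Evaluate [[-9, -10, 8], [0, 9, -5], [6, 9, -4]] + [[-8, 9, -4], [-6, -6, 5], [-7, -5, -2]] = [[-17, -1, 4], [-6, 3, 0], [-1, 4, -6]]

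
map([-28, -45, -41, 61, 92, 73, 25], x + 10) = [-18, -35, -31, 71, 102, 83, 35]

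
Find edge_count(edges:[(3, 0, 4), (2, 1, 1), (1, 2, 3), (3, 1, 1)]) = 4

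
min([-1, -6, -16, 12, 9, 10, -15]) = -16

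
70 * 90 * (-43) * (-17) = 4605300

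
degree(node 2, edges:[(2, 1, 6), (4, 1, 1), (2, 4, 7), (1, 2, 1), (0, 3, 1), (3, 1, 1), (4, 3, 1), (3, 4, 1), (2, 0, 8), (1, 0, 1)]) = incident: (2,1), (2,4), (1,2), (2,0)
= 4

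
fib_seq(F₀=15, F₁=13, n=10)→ F_2 = F_1 + F_0 = 28
F_3 = F_2 + F_1 = 41
F_4 = F_3 + F_2 = 69
...
= [15, 13, 28, 41, 69, 110, 179, 289, 468, 757]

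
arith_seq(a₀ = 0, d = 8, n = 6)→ a_0 = 0 + 0*8 = 0
a_1 = 0 + 1*8 = 8
a_2 = 0 + 2*8 = 16
...
= [0, 8, 16, 24, 32, 40]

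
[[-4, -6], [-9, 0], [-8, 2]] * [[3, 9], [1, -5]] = [[-18, -6], [-27, -81], [-22, -82]]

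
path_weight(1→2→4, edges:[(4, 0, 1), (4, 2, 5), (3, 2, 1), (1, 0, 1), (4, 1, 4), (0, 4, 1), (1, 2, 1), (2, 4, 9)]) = w(1→2)=1 + w(2→4)=9
= 10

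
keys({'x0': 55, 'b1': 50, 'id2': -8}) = ['x0', 'b1', 'id2']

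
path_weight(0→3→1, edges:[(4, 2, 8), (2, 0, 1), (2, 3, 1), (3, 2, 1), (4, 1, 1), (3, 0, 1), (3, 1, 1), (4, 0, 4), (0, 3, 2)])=3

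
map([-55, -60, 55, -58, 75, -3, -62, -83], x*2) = [-110, -120, 110, -116, 150, -6, -124, -166]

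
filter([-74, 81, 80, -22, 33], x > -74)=keep x where x > -74: -74✗, 81✓, 80✓, -22✓, 33✓
= [81, 80, -22, 33]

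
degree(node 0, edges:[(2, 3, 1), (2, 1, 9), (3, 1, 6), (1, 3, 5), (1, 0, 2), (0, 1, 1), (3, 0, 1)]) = 3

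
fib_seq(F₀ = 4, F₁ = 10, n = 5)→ [4, 10, 14, 24, 38]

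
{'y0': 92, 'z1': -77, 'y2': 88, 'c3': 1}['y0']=92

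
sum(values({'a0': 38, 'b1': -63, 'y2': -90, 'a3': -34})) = 38 + (-63) + (-90) + (-34)
= -149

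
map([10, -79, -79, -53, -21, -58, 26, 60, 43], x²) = (10)²=100, (-79)²=6241, (-79)²=6241, (-53)²=2809, (-21)²=441, (-58)²=3364, (26)²=676, (60)²=3600, (43)²=1849
= [100, 6241, 6241, 2809, 441, 3364, 676, 3600, 1849]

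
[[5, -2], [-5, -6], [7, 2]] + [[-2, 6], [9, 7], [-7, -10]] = [[3, 4], [4, 1], [0, -8]]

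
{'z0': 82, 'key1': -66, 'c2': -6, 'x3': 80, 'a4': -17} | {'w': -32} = {'z0': 82, 'key1': -66, 'c2': -6, 'x3': 80, 'a4': -17, 'w': -32}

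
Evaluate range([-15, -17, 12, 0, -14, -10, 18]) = 35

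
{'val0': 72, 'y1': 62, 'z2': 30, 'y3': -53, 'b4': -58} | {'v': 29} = {'val0': 72, 'y1': 62, 'z2': 30, 'y3': -53, 'b4': -58, 'v': 29}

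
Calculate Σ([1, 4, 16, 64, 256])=341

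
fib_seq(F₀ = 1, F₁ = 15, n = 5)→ F_2 = F_1 + F_0 = 16
F_3 = F_2 + F_1 = 31
F_4 = F_3 + F_2 = 47
= [1, 15, 16, 31, 47]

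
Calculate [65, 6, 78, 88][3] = 88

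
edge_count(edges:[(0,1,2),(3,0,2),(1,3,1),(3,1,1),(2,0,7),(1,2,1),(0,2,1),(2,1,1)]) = 8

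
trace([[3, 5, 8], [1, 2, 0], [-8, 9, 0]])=diagonal: 3 + 2 + 0
= 5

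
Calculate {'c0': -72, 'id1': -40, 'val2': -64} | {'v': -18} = {'c0': -72, 'id1': -40, 'val2': -64, 'v': -18}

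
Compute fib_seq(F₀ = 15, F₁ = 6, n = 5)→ F_2 = F_1 + F_0 = 21
F_3 = F_2 + F_1 = 27
F_4 = F_3 + F_2 = 48
= [15, 6, 21, 27, 48]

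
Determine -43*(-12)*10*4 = 20640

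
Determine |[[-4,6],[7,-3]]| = (-4)*(-3) - (6)*(7)
= -30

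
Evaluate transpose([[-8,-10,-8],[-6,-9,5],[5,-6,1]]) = [[-8, -6, 5], [-10, -9, -6], [-8, 5, 1]]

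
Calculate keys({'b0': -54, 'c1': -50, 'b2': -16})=['b0', 'c1', 'b2']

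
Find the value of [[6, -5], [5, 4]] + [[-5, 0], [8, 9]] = [[1, -5], [13, 13]]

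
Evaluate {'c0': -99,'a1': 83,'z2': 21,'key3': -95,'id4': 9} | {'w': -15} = {'c0': -99, 'a1': 83, 'z2': 21, 'key3': -95, 'id4': 9, 'w': -15}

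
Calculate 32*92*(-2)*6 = -35328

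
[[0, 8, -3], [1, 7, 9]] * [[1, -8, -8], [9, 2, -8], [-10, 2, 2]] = C[0][0] = (0)*(1) + (8)*(9) + (-3)*(-10) = 102
C[0][1] = (0)*(-8) + (8)*(2) + (-3)*(2) = 10
C[0][2] = (0)*(-8) + (8)*(-8) + (-3)*(2) = -70
C[1][0] = (1)*(1) + (7)*(9) + (9)*(-10) = -26
C[1][1] = (1)*(-8) + (7)*(2) + (9)*(2) = 24
C[1][2] = (1)*(-8) + (7)*(-8) + (9)*(2) = -46
= [[102, 10, -70], [-26, 24, -46]]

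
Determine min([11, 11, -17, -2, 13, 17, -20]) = -20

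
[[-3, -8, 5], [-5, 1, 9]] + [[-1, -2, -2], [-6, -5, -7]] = [[-4, -10, 3], [-11, -4, 2]]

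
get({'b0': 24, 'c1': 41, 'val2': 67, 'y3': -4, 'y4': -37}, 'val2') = 67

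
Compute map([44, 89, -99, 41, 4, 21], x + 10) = [54, 99, -89, 51, 14, 31]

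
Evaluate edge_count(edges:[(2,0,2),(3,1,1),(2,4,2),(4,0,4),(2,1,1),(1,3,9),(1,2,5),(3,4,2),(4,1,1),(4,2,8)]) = 10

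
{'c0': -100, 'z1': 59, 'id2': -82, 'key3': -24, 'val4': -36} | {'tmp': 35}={'c0': -100, 'z1': 59, 'id2': -82, 'key3': -24, 'val4': -36, 'tmp': 35}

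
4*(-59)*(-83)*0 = 0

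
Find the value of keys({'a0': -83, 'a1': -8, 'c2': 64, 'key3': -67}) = ['a0', 'a1', 'c2', 'key3']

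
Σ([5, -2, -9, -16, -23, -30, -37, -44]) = -156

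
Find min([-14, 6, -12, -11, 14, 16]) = -14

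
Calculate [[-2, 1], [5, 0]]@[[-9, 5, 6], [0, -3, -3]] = [[18, -13, -15], [-45, 25, 30]]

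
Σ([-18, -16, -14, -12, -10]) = -70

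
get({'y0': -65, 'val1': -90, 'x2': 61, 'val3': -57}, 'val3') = -57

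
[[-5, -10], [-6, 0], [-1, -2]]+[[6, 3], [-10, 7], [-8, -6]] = [[1, -7], [-16, 7], [-9, -8]]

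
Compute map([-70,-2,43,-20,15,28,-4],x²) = (-70)²=4900, (-2)²=4, (43)²=1849, (-20)²=400, (15)²=225, (28)²=784, (-4)²=16
= [4900, 4, 1849, 400, 225, 784, 16]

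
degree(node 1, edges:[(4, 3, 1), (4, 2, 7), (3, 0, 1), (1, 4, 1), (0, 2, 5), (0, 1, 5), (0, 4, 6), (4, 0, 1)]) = incident: (1,4), (0,1)
= 2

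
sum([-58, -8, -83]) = (-58) + (-8) + (-83)
= -149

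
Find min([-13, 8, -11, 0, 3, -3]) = -13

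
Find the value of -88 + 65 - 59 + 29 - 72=-125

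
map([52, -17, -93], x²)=[2704, 289, 8649]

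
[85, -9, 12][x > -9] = keep x where x > -9: 85✓, -9✗, 12✓
= [85, 12]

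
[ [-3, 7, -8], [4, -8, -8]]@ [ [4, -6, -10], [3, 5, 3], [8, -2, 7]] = C[0][0] = (-3)*(4) + (7)*(3) + (-8)*(8) = -55
C[0][1] = (-3)*(-6) + (7)*(5) + (-8)*(-2) = 69
C[0][2] = (-3)*(-10) + (7)*(3) + (-8)*(7) = -5
C[1][0] = (4)*(4) + (-8)*(3) + (-8)*(8) = -72
C[1][1] = (4)*(-6) + (-8)*(5) + (-8)*(-2) = -48
C[1][2] = (4)*(-10) + (-8)*(3) + (-8)*(7) = -120
= [[-55, 69, -5], [-72, -48, -120]]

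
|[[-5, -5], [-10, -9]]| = (-5)*(-9) - (-5)*(-10)
= -5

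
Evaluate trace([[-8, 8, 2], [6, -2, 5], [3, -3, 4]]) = -6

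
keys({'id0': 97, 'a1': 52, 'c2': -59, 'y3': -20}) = ['id0', 'a1', 'c2', 'y3']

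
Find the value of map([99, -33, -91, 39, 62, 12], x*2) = 99*2=198, -33*2=-66, -91*2=-182, 39*2=78, 62*2=124, 12*2=24
= [198, -66, -182, 78, 124, 24]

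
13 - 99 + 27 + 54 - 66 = -71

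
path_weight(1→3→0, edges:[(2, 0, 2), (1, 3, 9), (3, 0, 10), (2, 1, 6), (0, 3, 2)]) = w(1→3)=9 + w(3→0)=10
= 19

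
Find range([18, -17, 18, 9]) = 35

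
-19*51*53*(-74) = 3800418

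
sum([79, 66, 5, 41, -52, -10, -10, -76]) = 79 + 66 + 5 + 41 + (-52) + (-10) + (-10) + (-76)
= 43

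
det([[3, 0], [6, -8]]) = -24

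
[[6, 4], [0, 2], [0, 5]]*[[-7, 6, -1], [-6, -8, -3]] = C[0][0] = (6)*(-7) + (4)*(-6) = -66
C[0][1] = (6)*(6) + (4)*(-8) = 4
C[0][2] = (6)*(-1) + (4)*(-3) = -18
C[1][0] = (0)*(-7) + (2)*(-6) = -12
C[1][1] = (0)*(6) + (2)*(-8) = -16
C[1][2] = (0)*(-1) + (2)*(-3) = -6
... (3 more cells)
= [[-66, 4, -18], [-12, -16, -6], [-30, -40, -15]]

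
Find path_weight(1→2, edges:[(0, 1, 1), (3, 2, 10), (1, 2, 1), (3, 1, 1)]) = w(1→2)=1
= 1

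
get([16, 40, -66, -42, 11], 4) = 11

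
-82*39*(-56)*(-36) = -6447168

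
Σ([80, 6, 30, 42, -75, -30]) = 80 + 6 + 30 + 42 + (-75) + (-30)
= 53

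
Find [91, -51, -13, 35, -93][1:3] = [-51, -13]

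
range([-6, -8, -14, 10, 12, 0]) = 26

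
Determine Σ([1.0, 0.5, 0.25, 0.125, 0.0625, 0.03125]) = 1.96875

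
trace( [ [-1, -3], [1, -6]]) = -7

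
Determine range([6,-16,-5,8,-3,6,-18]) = 26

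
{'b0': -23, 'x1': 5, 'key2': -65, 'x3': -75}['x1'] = 5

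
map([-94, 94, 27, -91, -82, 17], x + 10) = [-84, 104, 37, -81, -72, 27]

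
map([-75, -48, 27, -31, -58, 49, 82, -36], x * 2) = [-150, -96, 54, -62, -116, 98, 164, -72]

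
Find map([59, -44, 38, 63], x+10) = [69, -34, 48, 73]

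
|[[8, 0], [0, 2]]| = 16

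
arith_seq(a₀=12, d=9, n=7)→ a_0 = 12 + 0*9 = 12
a_1 = 12 + 1*9 = 21
a_2 = 12 + 2*9 = 30
...
= [12, 21, 30, 39, 48, 57, 66]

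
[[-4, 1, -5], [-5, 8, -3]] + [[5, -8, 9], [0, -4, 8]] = [[1, -7, 4], [-5, 4, 5]]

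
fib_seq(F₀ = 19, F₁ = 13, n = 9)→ F_2 = F_1 + F_0 = 32
F_3 = F_2 + F_1 = 45
F_4 = F_3 + F_2 = 77
...
= [19, 13, 32, 45, 77, 122, 199, 321, 520]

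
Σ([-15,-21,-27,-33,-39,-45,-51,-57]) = (-15) + (-21) + (-27) + (-33) + (-39) + (-45) + (-51) + (-57)
= -288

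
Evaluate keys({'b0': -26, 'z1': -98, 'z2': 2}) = ['b0', 'z1', 'z2']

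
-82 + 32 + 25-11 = -36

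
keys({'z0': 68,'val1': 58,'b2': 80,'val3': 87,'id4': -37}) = ['z0', 'val1', 'b2', 'val3', 'id4']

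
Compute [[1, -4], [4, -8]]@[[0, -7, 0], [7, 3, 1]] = [[-28, -19, -4], [-56, -52, -8]]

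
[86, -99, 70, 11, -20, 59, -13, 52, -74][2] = 70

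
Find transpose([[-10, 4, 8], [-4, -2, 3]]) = [[-10, -4], [4, -2], [8, 3]]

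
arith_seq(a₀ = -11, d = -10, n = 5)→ a_0 = -11 + 0*-10 = -11
a_1 = -11 + 1*-10 = -21
a_2 = -11 + 2*-10 = -31
...
= [-11, -21, -31, -41, -51]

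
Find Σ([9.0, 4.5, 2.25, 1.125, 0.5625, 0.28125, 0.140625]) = 17.859375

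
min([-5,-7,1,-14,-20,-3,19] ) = -20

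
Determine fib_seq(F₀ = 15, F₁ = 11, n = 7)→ F_2 = F_1 + F_0 = 26
F_3 = F_2 + F_1 = 37
F_4 = F_3 + F_2 = 63
...
= [15, 11, 26, 37, 63, 100, 163]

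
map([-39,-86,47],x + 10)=-39+10=-29, -86+10=-76, 47+10=57
= [-29, -76, 57]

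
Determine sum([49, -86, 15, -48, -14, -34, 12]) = 49 + (-86) + 15 + (-48) + (-14) + (-34) + 12
= -106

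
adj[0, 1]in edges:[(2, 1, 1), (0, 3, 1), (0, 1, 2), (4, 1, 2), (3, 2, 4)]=2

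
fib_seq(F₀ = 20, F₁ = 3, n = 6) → [20, 3, 23, 26, 49, 75]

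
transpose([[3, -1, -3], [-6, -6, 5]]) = [[3, -6], [-1, -6], [-3, 5]]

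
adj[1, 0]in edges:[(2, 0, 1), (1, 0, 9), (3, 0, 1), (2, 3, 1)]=9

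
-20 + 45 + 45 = 70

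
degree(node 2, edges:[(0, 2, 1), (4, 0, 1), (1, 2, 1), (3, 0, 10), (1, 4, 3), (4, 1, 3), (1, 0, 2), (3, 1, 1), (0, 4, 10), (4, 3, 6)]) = 2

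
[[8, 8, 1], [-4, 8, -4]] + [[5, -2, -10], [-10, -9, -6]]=[[13, 6, -9], [-14, -1, -10]]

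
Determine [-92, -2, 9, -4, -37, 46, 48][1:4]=[-2, 9, -4]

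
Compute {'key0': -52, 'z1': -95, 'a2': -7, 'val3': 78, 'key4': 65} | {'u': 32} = {'key0': -52, 'z1': -95, 'a2': -7, 'val3': 78, 'key4': 65, 'u': 32}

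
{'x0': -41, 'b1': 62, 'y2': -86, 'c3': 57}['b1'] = 62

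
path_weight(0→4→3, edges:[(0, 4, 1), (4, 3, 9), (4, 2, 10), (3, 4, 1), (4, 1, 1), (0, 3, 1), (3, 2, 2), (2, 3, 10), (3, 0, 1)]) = 10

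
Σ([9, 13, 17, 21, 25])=85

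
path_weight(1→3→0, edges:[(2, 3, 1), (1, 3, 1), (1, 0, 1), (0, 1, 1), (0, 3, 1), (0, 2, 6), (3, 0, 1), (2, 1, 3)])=w(1→3)=1 + w(3→0)=1
= 2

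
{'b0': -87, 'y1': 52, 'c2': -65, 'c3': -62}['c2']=-65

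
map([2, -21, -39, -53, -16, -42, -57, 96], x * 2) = [4, -42, -78, -106, -32, -84, -114, 192]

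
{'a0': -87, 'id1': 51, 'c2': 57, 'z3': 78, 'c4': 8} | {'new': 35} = {'a0': -87, 'id1': 51, 'c2': 57, 'z3': 78, 'c4': 8, 'new': 35}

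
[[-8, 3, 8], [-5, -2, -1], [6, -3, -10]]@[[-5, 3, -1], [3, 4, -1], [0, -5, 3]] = [[49, -52, 29], [19, -18, 4], [-39, 56, -33]]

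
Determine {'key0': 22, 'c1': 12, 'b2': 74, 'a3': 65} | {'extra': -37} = {'key0': 22, 'c1': 12, 'b2': 74, 'a3': 65, 'extra': -37}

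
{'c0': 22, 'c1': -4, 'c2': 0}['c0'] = 22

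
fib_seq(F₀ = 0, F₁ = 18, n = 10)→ F_2 = F_1 + F_0 = 18
F_3 = F_2 + F_1 = 36
F_4 = F_3 + F_2 = 54
...
= [0, 18, 18, 36, 54, 90, 144, 234, 378, 612]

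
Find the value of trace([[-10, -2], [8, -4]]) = -14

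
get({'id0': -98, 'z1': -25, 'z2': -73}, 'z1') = -25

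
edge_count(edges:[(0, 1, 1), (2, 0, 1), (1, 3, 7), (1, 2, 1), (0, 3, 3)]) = 5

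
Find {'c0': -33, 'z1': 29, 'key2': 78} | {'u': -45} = {'c0': -33, 'z1': 29, 'key2': 78, 'u': -45}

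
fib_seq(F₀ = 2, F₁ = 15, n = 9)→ F_2 = F_1 + F_0 = 17
F_3 = F_2 + F_1 = 32
F_4 = F_3 + F_2 = 49
...
= [2, 15, 17, 32, 49, 81, 130, 211, 341]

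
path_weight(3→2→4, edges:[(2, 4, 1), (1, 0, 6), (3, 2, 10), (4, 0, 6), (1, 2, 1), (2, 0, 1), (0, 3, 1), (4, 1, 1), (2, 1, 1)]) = 11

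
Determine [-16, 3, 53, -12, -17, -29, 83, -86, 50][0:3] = [-16, 3, 53]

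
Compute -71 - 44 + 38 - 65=-142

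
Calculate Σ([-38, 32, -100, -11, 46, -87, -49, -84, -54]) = (-38) + 32 + (-100) + (-11) + 46 + (-87) + (-49) + (-84) + (-54)
= -345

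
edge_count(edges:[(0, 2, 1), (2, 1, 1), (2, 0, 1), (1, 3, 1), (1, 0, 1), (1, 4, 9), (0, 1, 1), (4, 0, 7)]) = 8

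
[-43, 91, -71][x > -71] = keep x where x > -71: -43✓, 91✓, -71✗
= [-43, 91]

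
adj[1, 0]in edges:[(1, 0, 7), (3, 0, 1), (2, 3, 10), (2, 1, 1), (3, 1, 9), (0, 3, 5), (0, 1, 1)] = 7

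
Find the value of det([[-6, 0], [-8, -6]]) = 36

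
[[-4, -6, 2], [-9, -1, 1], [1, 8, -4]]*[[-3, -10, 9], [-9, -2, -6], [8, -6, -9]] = C[0][0] = (-4)*(-3) + (-6)*(-9) + (2)*(8) = 82
C[0][1] = (-4)*(-10) + (-6)*(-2) + (2)*(-6) = 40
C[0][2] = (-4)*(9) + (-6)*(-6) + (2)*(-9) = -18
C[1][0] = (-9)*(-3) + (-1)*(-9) + (1)*(8) = 44
C[1][1] = (-9)*(-10) + (-1)*(-2) + (1)*(-6) = 86
C[1][2] = (-9)*(9) + (-1)*(-6) + (1)*(-9) = -84
... (3 more cells)
= [[82, 40, -18], [44, 86, -84], [-107, -2, -3]]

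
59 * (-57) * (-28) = 94164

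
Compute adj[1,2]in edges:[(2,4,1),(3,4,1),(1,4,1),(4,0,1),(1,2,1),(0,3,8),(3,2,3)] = 1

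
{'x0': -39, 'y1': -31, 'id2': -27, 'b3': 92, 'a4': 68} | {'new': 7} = {'x0': -39, 'y1': -31, 'id2': -27, 'b3': 92, 'a4': 68, 'new': 7}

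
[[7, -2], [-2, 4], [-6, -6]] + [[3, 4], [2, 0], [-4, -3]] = [[10, 2], [0, 4], [-10, -9]]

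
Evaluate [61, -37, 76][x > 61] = [76]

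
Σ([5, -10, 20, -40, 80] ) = 55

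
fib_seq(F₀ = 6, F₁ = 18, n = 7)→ [6, 18, 24, 42, 66, 108, 174]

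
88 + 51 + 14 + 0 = 153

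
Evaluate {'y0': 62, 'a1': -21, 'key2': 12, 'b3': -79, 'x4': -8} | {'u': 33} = {'y0': 62, 'a1': -21, 'key2': 12, 'b3': -79, 'x4': -8, 'u': 33}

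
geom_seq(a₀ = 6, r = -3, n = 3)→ [6, -18, 54]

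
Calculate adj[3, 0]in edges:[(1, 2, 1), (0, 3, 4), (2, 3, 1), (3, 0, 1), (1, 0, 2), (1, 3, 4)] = 1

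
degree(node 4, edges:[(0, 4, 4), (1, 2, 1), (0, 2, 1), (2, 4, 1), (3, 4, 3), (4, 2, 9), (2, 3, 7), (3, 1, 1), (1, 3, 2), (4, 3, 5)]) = 5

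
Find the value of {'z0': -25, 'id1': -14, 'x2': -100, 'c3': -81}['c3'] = -81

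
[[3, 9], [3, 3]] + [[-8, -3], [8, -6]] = [[-5, 6], [11, -3]]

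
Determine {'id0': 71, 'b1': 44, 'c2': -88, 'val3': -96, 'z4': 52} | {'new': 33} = {'id0': 71, 'b1': 44, 'c2': -88, 'val3': -96, 'z4': 52, 'new': 33}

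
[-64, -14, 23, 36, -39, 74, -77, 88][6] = -77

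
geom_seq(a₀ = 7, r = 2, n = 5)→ [7, 14, 28, 56, 112]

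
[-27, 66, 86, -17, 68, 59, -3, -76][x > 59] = keep x where x > 59: -27✗, 66✓, 86✓, -17✗, 68✓, 59✗, -3✗, -76✗
= [66, 86, 68]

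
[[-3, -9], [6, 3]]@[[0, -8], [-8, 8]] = C[0][0] = (-3)*(0) + (-9)*(-8) = 72
C[0][1] = (-3)*(-8) + (-9)*(8) = -48
C[1][0] = (6)*(0) + (3)*(-8) = -24
C[1][1] = (6)*(-8) + (3)*(8) = -24
= [[72, -48], [-24, -24]]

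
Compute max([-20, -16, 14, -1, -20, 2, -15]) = 14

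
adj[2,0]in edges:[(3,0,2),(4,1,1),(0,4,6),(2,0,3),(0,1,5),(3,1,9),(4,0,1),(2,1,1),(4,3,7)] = 3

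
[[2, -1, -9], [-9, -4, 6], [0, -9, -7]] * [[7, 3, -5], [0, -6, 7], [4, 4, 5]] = C[0][0] = (2)*(7) + (-1)*(0) + (-9)*(4) = -22
C[0][1] = (2)*(3) + (-1)*(-6) + (-9)*(4) = -24
C[0][2] = (2)*(-5) + (-1)*(7) + (-9)*(5) = -62
C[1][0] = (-9)*(7) + (-4)*(0) + (6)*(4) = -39
C[1][1] = (-9)*(3) + (-4)*(-6) + (6)*(4) = 21
C[1][2] = (-9)*(-5) + (-4)*(7) + (6)*(5) = 47
... (3 more cells)
= [[-22, -24, -62], [-39, 21, 47], [-28, 26, -98]]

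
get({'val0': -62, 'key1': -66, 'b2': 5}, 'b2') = 5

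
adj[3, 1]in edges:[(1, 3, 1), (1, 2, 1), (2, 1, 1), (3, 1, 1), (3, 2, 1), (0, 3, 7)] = 1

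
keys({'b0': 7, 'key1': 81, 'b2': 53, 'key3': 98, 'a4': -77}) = ['b0', 'key1', 'b2', 'key3', 'a4']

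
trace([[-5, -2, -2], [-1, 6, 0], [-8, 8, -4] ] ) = diagonal: (-5) + 6 + (-4)
= -3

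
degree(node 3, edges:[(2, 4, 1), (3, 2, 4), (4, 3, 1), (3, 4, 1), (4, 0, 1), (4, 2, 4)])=3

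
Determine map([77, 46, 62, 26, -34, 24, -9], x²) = [5929, 2116, 3844, 676, 1156, 576, 81]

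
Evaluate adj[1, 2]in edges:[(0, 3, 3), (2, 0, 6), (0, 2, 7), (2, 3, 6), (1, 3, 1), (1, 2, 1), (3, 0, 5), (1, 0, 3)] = 1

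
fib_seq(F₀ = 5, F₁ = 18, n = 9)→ [5, 18, 23, 41, 64, 105, 169, 274, 443]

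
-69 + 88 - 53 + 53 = 19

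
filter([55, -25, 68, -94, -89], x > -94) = keep x where x > -94: 55✓, -25✓, 68✓, -94✗, -89✓
= [55, -25, 68, -89]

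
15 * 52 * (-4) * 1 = -3120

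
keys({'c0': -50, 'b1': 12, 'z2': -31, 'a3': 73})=['c0', 'b1', 'z2', 'a3']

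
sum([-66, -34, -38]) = (-66) + (-34) + (-38)
= -138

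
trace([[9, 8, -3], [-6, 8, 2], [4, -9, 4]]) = 21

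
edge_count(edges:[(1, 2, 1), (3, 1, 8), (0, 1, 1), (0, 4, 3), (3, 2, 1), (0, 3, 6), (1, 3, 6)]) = 7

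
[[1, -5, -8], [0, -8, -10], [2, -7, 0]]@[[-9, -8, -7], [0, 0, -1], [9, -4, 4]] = C[0][0] = (1)*(-9) + (-5)*(0) + (-8)*(9) = -81
C[0][1] = (1)*(-8) + (-5)*(0) + (-8)*(-4) = 24
C[0][2] = (1)*(-7) + (-5)*(-1) + (-8)*(4) = -34
C[1][0] = (0)*(-9) + (-8)*(0) + (-10)*(9) = -90
C[1][1] = (0)*(-8) + (-8)*(0) + (-10)*(-4) = 40
C[1][2] = (0)*(-7) + (-8)*(-1) + (-10)*(4) = -32
... (3 more cells)
= [[-81, 24, -34], [-90, 40, -32], [-18, -16, -7]]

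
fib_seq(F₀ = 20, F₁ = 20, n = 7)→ F_2 = F_1 + F_0 = 40
F_3 = F_2 + F_1 = 60
F_4 = F_3 + F_2 = 100
...
= [20, 20, 40, 60, 100, 160, 260]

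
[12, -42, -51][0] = 12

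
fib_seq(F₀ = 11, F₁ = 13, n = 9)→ F_2 = F_1 + F_0 = 24
F_3 = F_2 + F_1 = 37
F_4 = F_3 + F_2 = 61
...
= [11, 13, 24, 37, 61, 98, 159, 257, 416]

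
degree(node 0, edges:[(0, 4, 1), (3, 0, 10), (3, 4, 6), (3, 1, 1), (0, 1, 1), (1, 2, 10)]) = 3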